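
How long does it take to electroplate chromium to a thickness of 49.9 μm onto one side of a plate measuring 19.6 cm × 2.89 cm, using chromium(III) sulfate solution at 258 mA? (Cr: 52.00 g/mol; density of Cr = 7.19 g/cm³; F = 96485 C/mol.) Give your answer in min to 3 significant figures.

731 min

Plated area = 19.6 × 2.89 = 56.64 cm²
Volume = 56.64 × 49.9×10⁻⁴ cm = 0.2826 cm³
m(Cr) = 0.2826 × 7.19 = 2.032 g
n(Cr) = 2.032 / 52.00 = 0.03908 mol; n(e⁻) = 3 × 0.03908 = 0.1172 mol
Q = 0.1172 × 96485 = 11310 C
t = 11310 / 0.258 = 43840 s = 731 min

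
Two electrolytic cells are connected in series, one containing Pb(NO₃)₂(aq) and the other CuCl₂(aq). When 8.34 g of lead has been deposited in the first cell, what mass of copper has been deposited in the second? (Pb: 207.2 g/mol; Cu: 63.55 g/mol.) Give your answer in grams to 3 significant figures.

2.56 g

n(Pb) = 8.34 / 207.2 = 0.04025 mol
Pb²⁺ + 2e⁻ → Pb, so n(e⁻) = 2 × 0.04025 = 0.08050 mol
Same current for the same time ⇒ same n(e⁻) = 0.08050 mol in both cells.
Cu²⁺ + 2e⁻ → Cu, so n(Cu) = 0.08050 / 2 = 0.04025 mol
m(Cu) = 0.04025 × 63.55 = 2.56 g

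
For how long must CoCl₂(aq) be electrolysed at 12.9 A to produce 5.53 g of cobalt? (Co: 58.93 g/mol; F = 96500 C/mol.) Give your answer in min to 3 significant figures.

23.4 min

n(Co) = 5.53 / 58.93 = 0.09384 mol
Co²⁺ + 2e⁻ → Co, so n(e⁻) = 2 × 0.09384 = 0.1877 mol
Q = 0.1877 × 96500 = 18110 C
t = Q / I = 18110 / 12.9 = 1404 s = 23.4 min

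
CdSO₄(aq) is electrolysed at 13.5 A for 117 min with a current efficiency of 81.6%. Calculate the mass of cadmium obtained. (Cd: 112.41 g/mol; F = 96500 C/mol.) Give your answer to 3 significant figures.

45.0 g

Q = 13.5 × 7020 = 94770 C
n(e⁻) = 94770 / 96500 = 0.9821 mol
Cd²⁺ + 2e⁻ → Cd, so theoretical m(Cd) = 0.4911 × 112.41 = 55.20 g
Actual mass = 81.6% × 55.20 = 45.0 g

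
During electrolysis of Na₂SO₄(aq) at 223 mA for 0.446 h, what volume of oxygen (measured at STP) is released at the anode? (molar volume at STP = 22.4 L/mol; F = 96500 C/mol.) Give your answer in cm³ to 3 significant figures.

Charge passed = 0.223 × 1605.6 = 358.0 C
n(e⁻) = Q/F = 358.0/96500 = 0.003710 mol
2H₂O → O₂ + 4H⁺ + 4e⁻, so n(O₂) = 0.003710 / 4 = 9.275×10^-4 mol
V = 9.275×10^-4 × 22.4 = 0.02078 L
= 20.8 cm³

20.8 cm³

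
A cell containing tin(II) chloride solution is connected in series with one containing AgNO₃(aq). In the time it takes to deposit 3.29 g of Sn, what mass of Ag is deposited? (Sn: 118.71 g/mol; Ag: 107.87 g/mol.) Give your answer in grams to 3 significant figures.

5.98 g

n(Sn) = 3.29 / 118.71 = 0.02771 mol
Sn²⁺ + 2e⁻ → Sn, so n(e⁻) = 2 × 0.02771 = 0.05542 mol
Same current for the same time ⇒ same n(e⁻) = 0.05542 mol in both cells.
Ag⁺ + e⁻ → Ag, so n(Ag) = 0.05542 mol
m(Ag) = 0.05542 × 107.87 = 5.98 g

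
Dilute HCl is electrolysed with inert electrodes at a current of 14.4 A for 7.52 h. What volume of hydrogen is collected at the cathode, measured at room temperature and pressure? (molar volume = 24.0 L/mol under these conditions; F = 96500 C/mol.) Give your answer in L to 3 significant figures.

48.5 L

Q = It = 14.4 × 27072 = 3.898×10^5 C
n(e⁻) = Q/F = 3.898×10^5/96500 = 4.039 mol
2H⁺ + 2e⁻ → H₂, so n(H₂) = 4.039 / 2 = 2.020 mol
V = 2.020 × 24.0 = 48.48 L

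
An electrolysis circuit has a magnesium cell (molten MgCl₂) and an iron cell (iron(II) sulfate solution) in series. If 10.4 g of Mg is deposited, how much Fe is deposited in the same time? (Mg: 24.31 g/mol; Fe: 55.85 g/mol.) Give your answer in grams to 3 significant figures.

23.9 g

n(Mg) = 10.4 / 24.31 = 0.4278 mol
Mg²⁺ + 2e⁻ → Mg, so n(e⁻) = 2 × 0.4278 = 0.8556 mol
The cells are in series, so the same charge (and hence the same n(e⁻) = 0.8556 mol) passes through both.
Fe²⁺ + 2e⁻ → Fe, so n(Fe) = 0.8556 / 2 = 0.4278 mol
m(Fe) = 0.4278 × 55.85 = 23.9 g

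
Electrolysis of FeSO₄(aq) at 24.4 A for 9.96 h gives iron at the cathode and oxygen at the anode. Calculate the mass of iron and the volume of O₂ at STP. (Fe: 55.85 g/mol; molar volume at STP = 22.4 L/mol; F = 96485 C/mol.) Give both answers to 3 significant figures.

Q = 24.4 × 35856 = 8.749×10^5 C; n(e⁻) = 8.749×10^5 / 96485 = 9.068 mol
Cathode: Fe²⁺ + 2e⁻ → Fe → n(Fe) = 9.068/2 = 4.534 mol → 253 g
Anode: 2H₂O → O₂ + 4H⁺ + 4e⁻ → n(O₂) = 9.068/4 = 2.267 mol → 50.8 L

253 g Fe; 50.8 L O₂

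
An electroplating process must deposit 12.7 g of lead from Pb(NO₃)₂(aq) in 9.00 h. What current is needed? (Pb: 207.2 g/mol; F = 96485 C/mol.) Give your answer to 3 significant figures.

0.365 A

n(Pb) = 12.7 / 207.2 = 0.06129 mol
Pb²⁺ + 2e⁻ → Pb, so n(e⁻) = 2 × 0.06129 = 0.1226 mol
Q = 0.1226 × 96485 = 11830 C
I = Q / t = 11830 / 32400 s = 0.365 A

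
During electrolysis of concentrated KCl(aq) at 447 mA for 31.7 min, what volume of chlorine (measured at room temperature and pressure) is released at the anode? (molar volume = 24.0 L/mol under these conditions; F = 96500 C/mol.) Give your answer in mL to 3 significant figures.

Q = 0.447 A × 1902 s = 850.2 C
n(e⁻) = Q/F = 850.2/96500 = 0.008810 mol
2Cl⁻ → Cl₂ + 2e⁻, so n(Cl₂) = 0.008810 / 2 = 0.004405 mol
V = 0.004405 × 24.0 = 0.1057 L
= 106 mL

106 mL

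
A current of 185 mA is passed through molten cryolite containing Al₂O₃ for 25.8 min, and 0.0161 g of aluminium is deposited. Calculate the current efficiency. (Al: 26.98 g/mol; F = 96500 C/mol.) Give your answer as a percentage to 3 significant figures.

Q = 0.185 × 1548 = 286.4 C
n(e⁻) = 286.4 / 96500 = 0.002968 mol
Al³⁺ + 3e⁻ → Al, so theoretical n(Al) = 9.893×10^-4 mol → 0.02669 g
Efficiency = 0.0161 / 0.02669 = 0.6032 = 60.3%

60.3%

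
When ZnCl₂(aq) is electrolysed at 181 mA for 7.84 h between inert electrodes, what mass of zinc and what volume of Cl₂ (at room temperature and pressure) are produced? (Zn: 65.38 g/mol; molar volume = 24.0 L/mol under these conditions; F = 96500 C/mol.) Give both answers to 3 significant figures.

Q = 0.181 × 28224 = 5109 C; n(e⁻) = 5109 / 96500 = 0.05294 mol
Cathode: Zn²⁺ + 2e⁻ → Zn → n(Zn) = 0.05294/2 = 0.02647 mol → 1.73 g
Anode: 2Cl⁻ → Cl₂ + 2e⁻ → n(Cl₂) = 0.05294/2 = 0.02647 mol → 0.635 L

1.73 g Zn; 0.635 L Cl₂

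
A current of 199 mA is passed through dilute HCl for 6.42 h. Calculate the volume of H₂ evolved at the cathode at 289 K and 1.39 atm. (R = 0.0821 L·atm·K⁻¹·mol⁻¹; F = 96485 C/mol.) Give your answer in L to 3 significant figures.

0.407 L

Q = It = 0.199 × 23112 = 4599 C
n(e⁻) = 4599 / 96485 = 0.04767 mol
2H⁺ + 2e⁻ → H₂, so n(H₂) = 0.04767 / 2 = 0.02384 mol
V = nRT/P = 0.02384 × 0.0821 × 289 / 1.39 = 0.4069 L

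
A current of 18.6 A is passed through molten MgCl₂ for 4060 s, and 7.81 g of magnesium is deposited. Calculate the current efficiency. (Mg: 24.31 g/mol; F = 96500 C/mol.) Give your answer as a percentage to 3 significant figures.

82.1%

Q = 18.6 × 4060 = 75520 C
n(e⁻) = 75520 / 96500 = 0.7826 mol
Mg²⁺ + 2e⁻ → Mg, so theoretical n(Mg) = 0.3913 mol → 9.513 g
Efficiency = 7.81 / 9.513 = 0.8210 = 82.1%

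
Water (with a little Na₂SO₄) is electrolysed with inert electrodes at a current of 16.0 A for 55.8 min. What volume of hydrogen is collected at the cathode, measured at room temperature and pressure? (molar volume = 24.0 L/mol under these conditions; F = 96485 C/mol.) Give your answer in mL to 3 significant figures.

Charge passed = 16.0 × 3348 = 53570 C
Moles of electrons = 53570 / 96485 = 0.5552 mol
2H⁺ + 2e⁻ → H₂, so n(H₂) = 0.5552 / 2 = 0.2776 mol
V = 0.2776 × 24.0 = 6.662 L
= 6660 mL

6660 mL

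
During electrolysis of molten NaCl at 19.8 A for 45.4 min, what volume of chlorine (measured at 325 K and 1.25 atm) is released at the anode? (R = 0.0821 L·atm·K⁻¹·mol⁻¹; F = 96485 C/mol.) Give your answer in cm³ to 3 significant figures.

Q = It = 19.8 × 2724 = 53940 C
n(e⁻) = 53940 / 96485 = 0.5591 mol
2Cl⁻ → Cl₂ + 2e⁻, so n(Cl₂) = 0.5591 / 2 = 0.2796 mol
V = nRT/P = 0.2796 × 0.0821 × 325 / 1.25 = 5.968 L
= 5970 cm³

5970 cm³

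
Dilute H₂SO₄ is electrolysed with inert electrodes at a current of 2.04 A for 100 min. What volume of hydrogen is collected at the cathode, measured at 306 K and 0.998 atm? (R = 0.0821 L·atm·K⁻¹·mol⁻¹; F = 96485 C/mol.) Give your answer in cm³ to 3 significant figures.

1600 cm³

Q = It = 2.04 × 6000 = 12240 C
n(e⁻) = Q/F = 12240/96485 = 0.1269 mol
2H⁺ + 2e⁻ → H₂, so n(H₂) = 0.1269 / 2 = 0.06345 mol
V = nRT/P = 0.06345 × 0.0821 × 306 / 0.998 = 1.597 L
= 1600 cm³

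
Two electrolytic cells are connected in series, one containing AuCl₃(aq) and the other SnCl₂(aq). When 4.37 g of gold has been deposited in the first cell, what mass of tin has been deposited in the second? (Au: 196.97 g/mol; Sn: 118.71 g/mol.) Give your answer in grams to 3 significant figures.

3.95 g

n(Au) = 4.37 / 196.97 = 0.02219 mol
Au³⁺ + 3e⁻ → Au, so n(e⁻) = 3 × 0.02219 = 0.06657 mol
In series, the same 0.06657 mol of electrons flows through the second cell.
Sn²⁺ + 2e⁻ → Sn, so n(Sn) = 0.06657 / 2 = 0.03329 mol
m(Sn) = 0.03329 × 118.71 = 3.95 g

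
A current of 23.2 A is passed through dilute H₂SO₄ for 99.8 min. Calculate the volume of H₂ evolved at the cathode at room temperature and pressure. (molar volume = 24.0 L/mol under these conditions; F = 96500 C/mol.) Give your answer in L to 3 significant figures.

Q = It = 23.2 × 5988 = 1.389×10^5 C
Moles of electrons = 1.389×10^5 / 96500 = 1.439 mol
2H⁺ + 2e⁻ → H₂, so n(H₂) = 1.439 / 2 = 0.7195 mol
V = 0.7195 × 24.0 = 17.27 L

17.3 L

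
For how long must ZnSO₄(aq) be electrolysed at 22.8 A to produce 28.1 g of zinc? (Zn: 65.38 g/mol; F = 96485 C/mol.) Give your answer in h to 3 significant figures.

n(Zn) = 28.1 / 65.38 = 0.4298 mol
Zn²⁺ + 2e⁻ → Zn, so n(e⁻) = 2 × 0.4298 = 0.8596 mol
Q = 0.8596 × 96485 = 82940 C
t = Q / I = 82940 / 22.8 = 3638 s = 1.01 h

1.01 h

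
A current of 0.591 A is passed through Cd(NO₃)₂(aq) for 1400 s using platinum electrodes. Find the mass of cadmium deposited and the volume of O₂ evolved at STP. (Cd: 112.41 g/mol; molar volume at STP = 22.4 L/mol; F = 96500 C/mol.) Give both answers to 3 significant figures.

0.482 g Cd; 0.0480 L O₂

Q = 0.591 × 1400 = 827.4 C; n(e⁻) = 827.4 / 96500 = 0.008574 mol
Cathode: Cd²⁺ + 2e⁻ → Cd → n(Cd) = 0.008574/2 = 0.004287 mol → 0.482 g
Anode: 2H₂O → O₂ + 4H⁺ + 4e⁻ → n(O₂) = 0.008574/4 = 0.002144 mol → 0.0480 L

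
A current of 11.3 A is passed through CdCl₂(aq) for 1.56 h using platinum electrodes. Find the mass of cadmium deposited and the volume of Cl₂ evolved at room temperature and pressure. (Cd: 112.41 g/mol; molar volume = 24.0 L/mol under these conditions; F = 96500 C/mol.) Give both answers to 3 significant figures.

37.0 g Cd; 7.89 L Cl₂

Q = 11.3 × 5616 = 63460 C; n(e⁻) = 63460 / 96500 = 0.6576 mol
Cathode: Cd²⁺ + 2e⁻ → Cd → n(Cd) = 0.6576/2 = 0.3288 mol → 37.0 g
Anode: 2Cl⁻ → Cl₂ + 2e⁻ → n(Cl₂) = 0.6576/2 = 0.3288 mol → 7.89 L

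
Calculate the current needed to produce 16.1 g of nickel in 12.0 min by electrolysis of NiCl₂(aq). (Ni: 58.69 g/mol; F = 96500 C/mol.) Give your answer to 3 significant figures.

73.5 A

n(Ni) = 16.1 / 58.69 = 0.2743 mol
Ni²⁺ + 2e⁻ → Ni, so n(e⁻) = 2 × 0.2743 = 0.5486 mol
Q = 0.5486 × 96500 = 52940 C
I = Q / t = 52940 / 720 s = 73.5 A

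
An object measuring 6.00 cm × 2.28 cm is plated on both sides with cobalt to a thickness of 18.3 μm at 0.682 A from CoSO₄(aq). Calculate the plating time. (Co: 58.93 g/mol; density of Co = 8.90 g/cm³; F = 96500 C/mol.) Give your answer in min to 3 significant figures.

35.7 min

Plated area = 2 × 6.00 × 2.28 = 27.36 cm²
Volume = 27.36 × 18.3×10⁻⁴ cm = 0.05007 cm³
m(Co) = 0.05007 × 8.90 = 0.4456 g
n(Co) = 0.4456 / 58.93 = 0.007562 mol; n(e⁻) = 2 × 0.007562 = 0.01512 mol
Q = 0.01512 × 96500 = 1459 C
t = 1459 / 0.682 = 2139 s = 35.7 min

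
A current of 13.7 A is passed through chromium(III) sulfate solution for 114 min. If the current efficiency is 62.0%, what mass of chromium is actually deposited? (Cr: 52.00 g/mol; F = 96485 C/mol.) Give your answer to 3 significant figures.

10.4 g

Q = 13.7 × 6840 = 93710 C
n(e⁻) = 93710 / 96485 = 0.9712 mol
Cr³⁺ + 3e⁻ → Cr, so theoretical m(Cr) = 0.3237 × 52.00 = 16.83 g
Actual mass = 62.0% × 16.83 = 10.4 g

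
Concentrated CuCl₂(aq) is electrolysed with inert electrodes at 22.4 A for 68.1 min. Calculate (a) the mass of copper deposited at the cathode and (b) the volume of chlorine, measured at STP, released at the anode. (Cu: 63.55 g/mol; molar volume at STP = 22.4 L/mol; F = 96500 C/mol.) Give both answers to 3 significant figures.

30.1 g Cu; 10.6 L Cl₂

Q = 22.4 × 4086 = 91530 C; n(e⁻) = 91530 / 96500 = 0.9485 mol
Cathode: Cu²⁺ + 2e⁻ → Cu → n(Cu) = 0.9485/2 = 0.4743 mol → 30.1 g
Anode: 2Cl⁻ → Cl₂ + 2e⁻ → n(Cl₂) = 0.9485/2 = 0.4743 mol → 10.6 L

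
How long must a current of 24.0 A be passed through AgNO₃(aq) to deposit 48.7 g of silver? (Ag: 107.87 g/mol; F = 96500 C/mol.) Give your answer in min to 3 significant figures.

30.3 min

n(Ag) = 48.7 / 107.87 = 0.4515 mol
Ag⁺ + e⁻ → Ag, so n(e⁻) = 0.4515 mol
Q = 0.4515 × 96500 = 43570 C
t = Q / I = 43570 / 24.0 = 1815 s = 30.3 min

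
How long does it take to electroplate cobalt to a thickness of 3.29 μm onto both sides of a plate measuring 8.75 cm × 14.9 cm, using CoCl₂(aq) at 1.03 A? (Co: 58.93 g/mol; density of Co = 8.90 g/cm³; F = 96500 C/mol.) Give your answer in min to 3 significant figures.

Plated area = 2 × 8.75 × 14.9 = 260.8 cm²
Volume = 260.8 × 3.29×10⁻⁴ cm = 0.08580 cm³
m(Co) = 0.08580 × 8.90 = 0.7636 g
n(Co) = 0.7636 / 58.93 = 0.01296 mol; n(e⁻) = 2 × 0.01296 = 0.02592 mol
Q = 0.02592 × 96500 = 2501 C
t = 2501 / 1.03 = 2428 s = 40.5 min

40.5 min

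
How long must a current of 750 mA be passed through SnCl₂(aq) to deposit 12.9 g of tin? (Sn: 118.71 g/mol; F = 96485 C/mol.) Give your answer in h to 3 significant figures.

n(Sn) = 12.9 / 118.71 = 0.1087 mol
Sn²⁺ + 2e⁻ → Sn, so n(e⁻) = 2 × 0.1087 = 0.2174 mol
Q = 0.2174 × 96485 = 20980 C
t = Q / I = 20980 / 0.750 = 27970 s = 7.77 h

7.77 h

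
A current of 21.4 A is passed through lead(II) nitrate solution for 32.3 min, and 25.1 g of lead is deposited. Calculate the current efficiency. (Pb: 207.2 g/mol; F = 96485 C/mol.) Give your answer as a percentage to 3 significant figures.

56.4%

Q = 21.4 × 1938 = 41470 C
n(e⁻) = 41470 / 96485 = 0.4298 mol
Pb²⁺ + 2e⁻ → Pb, so theoretical n(Pb) = 0.2149 mol → 44.53 g
Efficiency = 25.1 / 44.53 = 0.5637 = 56.4%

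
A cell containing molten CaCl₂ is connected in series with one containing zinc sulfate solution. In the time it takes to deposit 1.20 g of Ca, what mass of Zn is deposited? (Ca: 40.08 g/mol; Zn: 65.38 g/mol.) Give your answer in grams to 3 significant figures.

1.96 g

n(Ca) = 1.20 / 40.08 = 0.02994 mol
Ca²⁺ + 2e⁻ → Ca, so n(e⁻) = 2 × 0.02994 = 0.05988 mol
Since the cells are in series, n(e⁻) in the Zn cell is also 0.05988 mol.
Zn²⁺ + 2e⁻ → Zn, so n(Zn) = 0.05988 / 2 = 0.02994 mol
m(Zn) = 0.02994 × 65.38 = 1.96 g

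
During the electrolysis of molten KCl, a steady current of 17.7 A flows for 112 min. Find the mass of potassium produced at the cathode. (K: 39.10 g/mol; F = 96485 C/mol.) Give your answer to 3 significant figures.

Charge passed = 17.7 × 6720 = 1.189×10^5 C
n(e⁻) = 1.189×10^5 / 96485 = 1.232 mol
K⁺ + e⁻ → K, so n(K) = 1.232 mol
m = 1.232 × 39.10 = 48.2 g

48.2 g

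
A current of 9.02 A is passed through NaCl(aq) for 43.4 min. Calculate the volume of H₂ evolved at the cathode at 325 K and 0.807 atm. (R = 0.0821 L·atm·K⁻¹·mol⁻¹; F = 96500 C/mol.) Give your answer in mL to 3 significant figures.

Charge passed = 9.02 × 2604 = 23490 C
n(e⁻) = Q/F = 23490/96500 = 0.2434 mol
2H⁺ + 2e⁻ → H₂, so n(H₂) = 0.2434 / 2 = 0.1217 mol
V = nRT/P = 0.1217 × 0.0821 × 325 / 0.807 = 4.024 L
= 4020 mL

4020 mL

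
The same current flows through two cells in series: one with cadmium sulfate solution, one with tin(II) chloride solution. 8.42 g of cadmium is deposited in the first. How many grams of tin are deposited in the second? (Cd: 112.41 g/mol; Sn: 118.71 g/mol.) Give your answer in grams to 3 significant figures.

8.89 g

n(Cd) = 8.42 / 112.41 = 0.07490 mol
Cd²⁺ + 2e⁻ → Cd, so n(e⁻) = 2 × 0.07490 = 0.1498 mol
The cells are in series, so the same charge (and hence the same n(e⁻) = 0.1498 mol) passes through both.
Sn²⁺ + 2e⁻ → Sn, so n(Sn) = 0.1498 / 2 = 0.07490 mol
m(Sn) = 0.07490 × 118.71 = 8.89 g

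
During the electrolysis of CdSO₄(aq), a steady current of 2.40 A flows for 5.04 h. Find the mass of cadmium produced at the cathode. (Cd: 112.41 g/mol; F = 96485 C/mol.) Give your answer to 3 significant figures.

Q = 2.40 A × 18144 s = 43550 C
Moles of electrons = 43550 / 96485 = 0.4514 mol
Cd²⁺ + 2e⁻ → Cd, so n(Cd) = 0.4514 / 2 = 0.2257 mol
m = 0.2257 × 112.41 = 25.4 g

25.4 g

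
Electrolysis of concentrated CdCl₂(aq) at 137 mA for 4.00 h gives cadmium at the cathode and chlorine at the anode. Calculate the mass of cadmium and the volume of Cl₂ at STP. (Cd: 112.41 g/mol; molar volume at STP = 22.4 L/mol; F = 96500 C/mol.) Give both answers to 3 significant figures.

Q = 0.137 × 14400 = 1973 C; n(e⁻) = 1973 / 96500 = 0.02045 mol
Cathode: Cd²⁺ + 2e⁻ → Cd → n(Cd) = 0.02045/2 = 0.01023 mol → 1.15 g
Anode: 2Cl⁻ → Cl₂ + 2e⁻ → n(Cl₂) = 0.02045/2 = 0.01023 mol → 0.229 L

1.15 g Cd; 0.229 L Cl₂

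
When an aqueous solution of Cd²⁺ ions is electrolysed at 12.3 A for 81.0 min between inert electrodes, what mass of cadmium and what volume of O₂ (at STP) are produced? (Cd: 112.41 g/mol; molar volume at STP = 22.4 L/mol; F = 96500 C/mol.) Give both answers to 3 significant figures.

34.8 g Cd; 3.47 L O₂

Q = 12.3 × 4860 = 59780 C; n(e⁻) = 59780 / 96500 = 0.6195 mol
Cathode: Cd²⁺ + 2e⁻ → Cd → n(Cd) = 0.6195/2 = 0.3098 mol → 34.8 g
Anode: 2H₂O → O₂ + 4H⁺ + 4e⁻ → n(O₂) = 0.6195/4 = 0.1549 mol → 3.47 L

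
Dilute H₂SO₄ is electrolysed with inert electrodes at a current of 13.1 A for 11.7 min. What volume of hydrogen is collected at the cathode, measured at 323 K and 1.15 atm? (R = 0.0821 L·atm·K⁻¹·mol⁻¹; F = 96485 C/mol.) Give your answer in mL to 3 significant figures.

1100 mL

Charge passed = 13.1 × 702 = 9196 C
Moles of electrons = 9196 / 96485 = 0.09531 mol
2H⁺ + 2e⁻ → H₂, so n(H₂) = 0.09531 / 2 = 0.04766 mol
V = nRT/P = 0.04766 × 0.0821 × 323 / 1.15 = 1.099 L
= 1100 mL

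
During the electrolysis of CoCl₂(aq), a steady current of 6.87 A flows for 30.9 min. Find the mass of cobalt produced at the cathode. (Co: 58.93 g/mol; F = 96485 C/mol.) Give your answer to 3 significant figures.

Q = It = 6.87 × 1854 = 12740 C
Moles of electrons = 12740 / 96485 = 0.1320 mol
Co²⁺ + 2e⁻ → Co, so n(Co) = 0.1320 / 2 = 0.06600 mol
m = 0.06600 × 58.93 = 3.89 g

3.89 g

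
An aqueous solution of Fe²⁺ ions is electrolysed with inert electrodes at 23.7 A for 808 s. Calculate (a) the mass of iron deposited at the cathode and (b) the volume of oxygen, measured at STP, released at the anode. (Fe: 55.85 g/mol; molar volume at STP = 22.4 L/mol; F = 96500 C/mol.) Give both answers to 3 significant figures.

5.54 g Fe; 1.11 L O₂

Q = 23.7 × 808 = 19150 C; n(e⁻) = 19150 / 96500 = 0.1984 mol
Cathode: Fe²⁺ + 2e⁻ → Fe → n(Fe) = 0.1984/2 = 0.09920 mol → 5.54 g
Anode: 2H₂O → O₂ + 4H⁺ + 4e⁻ → n(O₂) = 0.1984/4 = 0.04960 mol → 1.11 L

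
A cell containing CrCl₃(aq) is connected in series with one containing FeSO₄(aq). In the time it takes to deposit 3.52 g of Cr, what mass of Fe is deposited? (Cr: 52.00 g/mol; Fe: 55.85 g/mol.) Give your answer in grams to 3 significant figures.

5.67 g

n(Cr) = 3.52 / 52.00 = 0.06769 mol
Cr³⁺ + 3e⁻ → Cr, so n(e⁻) = 3 × 0.06769 = 0.2031 mol
Since the cells are in series, n(e⁻) in the Fe cell is also 0.2031 mol.
Fe²⁺ + 2e⁻ → Fe, so n(Fe) = 0.2031 / 2 = 0.1016 mol
m(Fe) = 0.1016 × 55.85 = 5.67 g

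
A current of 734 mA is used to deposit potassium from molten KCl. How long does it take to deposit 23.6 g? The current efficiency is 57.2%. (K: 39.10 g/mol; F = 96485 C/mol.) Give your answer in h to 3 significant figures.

n(K) = 23.6 / 39.10 = 0.6036 mol
K⁺ + e⁻ → K, so n(e⁻) = 0.6036 mol
Q = 0.6036 × 96485 / 0.572 = 1.018×10^5 C
t = Q / I = 1.018×10^5 / 0.734 = 1.387×10^5 s = 38.5 h

38.5 h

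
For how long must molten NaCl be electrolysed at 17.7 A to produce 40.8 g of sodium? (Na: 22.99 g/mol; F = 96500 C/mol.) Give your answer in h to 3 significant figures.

2.69 h

n(Na) = 40.8 / 22.99 = 1.775 mol
Na⁺ + e⁻ → Na, so n(e⁻) = 1.775 mol
Q = 1.775 × 96500 = 1.713×10^5 C
t = Q / I = 1.713×10^5 / 17.7 = 9678 s = 2.69 h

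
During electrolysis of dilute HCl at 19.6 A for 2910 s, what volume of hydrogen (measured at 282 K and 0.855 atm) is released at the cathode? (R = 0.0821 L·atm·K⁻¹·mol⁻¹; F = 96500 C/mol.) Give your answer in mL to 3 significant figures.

Charge passed = 19.6 × 2910 = 57040 C
n(e⁻) = 57040 / 96500 = 0.5911 mol
2H⁺ + 2e⁻ → H₂, so n(H₂) = 0.5911 / 2 = 0.2956 mol
V = nRT/P = 0.2956 × 0.0821 × 282 / 0.855 = 8.004 L
= 8000 mL

8000 mL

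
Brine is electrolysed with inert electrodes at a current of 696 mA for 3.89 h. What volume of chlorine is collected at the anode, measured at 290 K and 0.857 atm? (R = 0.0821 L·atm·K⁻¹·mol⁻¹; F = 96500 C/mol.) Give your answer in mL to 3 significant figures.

Charge passed = 0.696 × 14004 = 9747 C
n(e⁻) = Q/F = 9747/96500 = 0.1010 mol
2Cl⁻ → Cl₂ + 2e⁻, so n(Cl₂) = 0.1010 / 2 = 0.05050 mol
V = nRT/P = 0.05050 × 0.0821 × 290 / 0.857 = 1.403 L
= 1400 mL

1400 mL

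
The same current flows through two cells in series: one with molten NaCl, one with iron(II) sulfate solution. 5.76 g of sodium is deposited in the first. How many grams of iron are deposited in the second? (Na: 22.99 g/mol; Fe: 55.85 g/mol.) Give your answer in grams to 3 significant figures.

7.00 g

n(Na) = 5.76 / 22.99 = 0.2505 mol
Na⁺ + e⁻ → Na, so n(e⁻) = 0.2505 mol
In series, the same 0.2505 mol of electrons flows through the second cell.
Fe²⁺ + 2e⁻ → Fe, so n(Fe) = 0.2505 / 2 = 0.1253 mol
m(Fe) = 0.1253 × 55.85 = 7.00 g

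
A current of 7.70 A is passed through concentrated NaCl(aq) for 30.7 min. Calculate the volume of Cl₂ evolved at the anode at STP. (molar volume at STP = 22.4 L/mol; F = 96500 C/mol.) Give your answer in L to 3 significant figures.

Q = It = 7.70 × 1842 = 14180 C
n(e⁻) = Q/F = 14180/96500 = 0.1469 mol
2Cl⁻ → Cl₂ + 2e⁻, so n(Cl₂) = 0.1469 / 2 = 0.07345 mol
V = 0.07345 × 22.4 = 1.645 L

1.65 L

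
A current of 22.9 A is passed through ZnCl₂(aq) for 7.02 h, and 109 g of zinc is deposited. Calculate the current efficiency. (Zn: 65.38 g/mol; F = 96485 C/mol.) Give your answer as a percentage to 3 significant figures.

Q = 22.9 × 25272 = 5.787×10^5 C
n(e⁻) = 5.787×10^5 / 96485 = 5.998 mol
Zn²⁺ + 2e⁻ → Zn, so theoretical n(Zn) = 2.999 mol → 196.1 g
Efficiency = 109 / 196.1 = 0.5558 = 55.6%

55.6%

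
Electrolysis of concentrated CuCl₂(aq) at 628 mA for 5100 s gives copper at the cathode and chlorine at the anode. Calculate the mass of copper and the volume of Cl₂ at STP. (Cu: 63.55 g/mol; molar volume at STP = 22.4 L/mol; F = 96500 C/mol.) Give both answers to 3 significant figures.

Q = 0.628 × 5100 = 3203 C; n(e⁻) = 3203 / 96500 = 0.03319 mol
Cathode: Cu²⁺ + 2e⁻ → Cu → n(Cu) = 0.03319/2 = 0.01660 mol → 1.05 g
Anode: 2Cl⁻ → Cl₂ + 2e⁻ → n(Cl₂) = 0.03319/2 = 0.01660 mol → 0.372 L

1.05 g Cu; 0.372 L Cl₂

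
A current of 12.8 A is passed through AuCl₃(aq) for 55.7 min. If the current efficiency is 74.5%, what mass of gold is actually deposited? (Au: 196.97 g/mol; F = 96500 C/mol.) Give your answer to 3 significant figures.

Q = 12.8 × 3342 = 42780 C
n(e⁻) = 42780 / 96500 = 0.4433 mol
Au³⁺ + 3e⁻ → Au, so theoretical m(Au) = 0.1478 × 196.97 = 29.11 g
Actual mass = 74.5% × 29.11 = 21.7 g

21.7 g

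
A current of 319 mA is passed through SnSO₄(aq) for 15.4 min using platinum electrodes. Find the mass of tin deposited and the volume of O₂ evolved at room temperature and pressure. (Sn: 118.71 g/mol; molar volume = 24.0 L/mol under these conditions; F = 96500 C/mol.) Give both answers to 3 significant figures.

Q = 0.319 × 924 = 294.8 C; n(e⁻) = 294.8 / 96500 = 0.003055 mol
Cathode: Sn²⁺ + 2e⁻ → Sn → n(Sn) = 0.003055/2 = 0.001528 mol → 0.181 g
Anode: 2H₂O → O₂ + 4H⁺ + 4e⁻ → n(O₂) = 0.003055/4 = 7.638×10^-4 mol → 0.0183 L

0.181 g Sn; 0.0183 L O₂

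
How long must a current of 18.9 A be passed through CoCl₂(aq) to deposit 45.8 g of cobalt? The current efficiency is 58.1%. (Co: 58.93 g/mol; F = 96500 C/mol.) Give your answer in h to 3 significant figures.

3.79 h

n(Co) = 45.8 / 58.93 = 0.7772 mol
Co²⁺ + 2e⁻ → Co, so n(e⁻) = 2 × 0.7772 = 1.554 mol
Q = 1.554 × 96500 / 0.581 = 2.581×10^5 C
t = Q / I = 2.581×10^5 / 18.9 = 13660 s = 3.79 h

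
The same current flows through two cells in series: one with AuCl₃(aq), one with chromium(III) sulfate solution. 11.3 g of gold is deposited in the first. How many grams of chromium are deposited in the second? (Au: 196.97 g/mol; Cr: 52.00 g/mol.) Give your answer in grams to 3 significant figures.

2.98 g

n(Au) = 11.3 / 196.97 = 0.05737 mol
Au³⁺ + 3e⁻ → Au, so n(e⁻) = 3 × 0.05737 = 0.1721 mol
Same current for the same time ⇒ same n(e⁻) = 0.1721 mol in both cells.
Cr³⁺ + 3e⁻ → Cr, so n(Cr) = 0.1721 / 3 = 0.05737 mol
m(Cr) = 0.05737 × 52.00 = 2.98 g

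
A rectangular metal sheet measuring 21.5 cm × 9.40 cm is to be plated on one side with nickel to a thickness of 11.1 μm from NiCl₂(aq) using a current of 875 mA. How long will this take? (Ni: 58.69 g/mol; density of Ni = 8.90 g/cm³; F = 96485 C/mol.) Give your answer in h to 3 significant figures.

2.08 h

Plated area = 21.5 × 9.40 = 202.1 cm²
Volume = 202.1 × 11.1×10⁻⁴ cm = 0.2243 cm³
m(Ni) = 0.2243 × 8.90 = 1.996 g
n(Ni) = 1.996 / 58.69 = 0.03401 mol; n(e⁻) = 2 × 0.03401 = 0.06802 mol
Q = 0.06802 × 96485 = 6563 C
t = 6563 / 0.875 = 7501 s = 2.08 h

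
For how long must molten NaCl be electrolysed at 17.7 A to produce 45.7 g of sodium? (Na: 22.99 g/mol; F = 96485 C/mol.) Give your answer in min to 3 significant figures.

181 min

n(Na) = 45.7 / 22.99 = 1.988 mol
Na⁺ + e⁻ → Na, so n(e⁻) = 1.988 mol
Q = 1.988 × 96485 = 1.918×10^5 C
t = Q / I = 1.918×10^5 / 17.7 = 10840 s = 181 min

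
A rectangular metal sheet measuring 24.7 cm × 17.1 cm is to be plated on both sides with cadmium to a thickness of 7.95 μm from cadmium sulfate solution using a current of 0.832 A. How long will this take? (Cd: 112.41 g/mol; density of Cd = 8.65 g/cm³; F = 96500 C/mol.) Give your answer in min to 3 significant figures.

Plated area = 2 × 24.7 × 17.1 = 844.7 cm²
Volume = 844.7 × 7.95×10⁻⁴ cm = 0.6715 cm³
m(Cd) = 0.6715 × 8.65 = 5.808 g
n(Cd) = 5.808 / 112.41 = 0.05167 mol; n(e⁻) = 2 × 0.05167 = 0.1033 mol
Q = 0.1033 × 96500 = 9968 C
t = 9968 / 0.832 = 11980 s = 200 min

200 min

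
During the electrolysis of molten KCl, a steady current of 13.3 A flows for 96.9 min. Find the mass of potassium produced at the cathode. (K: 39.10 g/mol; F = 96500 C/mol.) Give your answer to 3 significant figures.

Q = It = 13.3 × 5814 = 77330 C
n(e⁻) = Q/F = 77330/96500 = 0.8013 mol
K⁺ + e⁻ → K, so n(K) = 0.8013 mol
m = 0.8013 × 39.10 = 31.3 g

31.3 g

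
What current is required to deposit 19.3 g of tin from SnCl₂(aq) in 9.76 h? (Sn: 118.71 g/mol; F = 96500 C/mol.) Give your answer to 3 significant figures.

n(Sn) = 19.3 / 118.71 = 0.1626 mol
Sn²⁺ + 2e⁻ → Sn, so n(e⁻) = 2 × 0.1626 = 0.3252 mol
Q = 0.3252 × 96500 = 31380 C
I = Q / t = 31380 / 35136 s = 0.893 A

0.893 A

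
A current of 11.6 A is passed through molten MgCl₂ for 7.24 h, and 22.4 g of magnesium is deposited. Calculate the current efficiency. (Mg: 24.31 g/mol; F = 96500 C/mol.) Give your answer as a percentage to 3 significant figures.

Q = 11.6 × 26064 = 3.023×10^5 C
n(e⁻) = 3.023×10^5 / 96500 = 3.133 mol
Mg²⁺ + 2e⁻ → Mg, so theoretical n(Mg) = 1.567 mol → 38.09 g
Efficiency = 22.4 / 38.09 = 0.5881 = 58.8%

58.8%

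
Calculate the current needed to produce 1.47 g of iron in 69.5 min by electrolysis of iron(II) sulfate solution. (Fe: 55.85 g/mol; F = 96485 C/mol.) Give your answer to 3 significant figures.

1.22 A

n(Fe) = 1.47 / 55.85 = 0.02632 mol
Fe²⁺ + 2e⁻ → Fe, so n(e⁻) = 2 × 0.02632 = 0.05264 mol
Q = 0.05264 × 96485 = 5079 C
I = Q / t = 5079 / 4170 s = 1.22 A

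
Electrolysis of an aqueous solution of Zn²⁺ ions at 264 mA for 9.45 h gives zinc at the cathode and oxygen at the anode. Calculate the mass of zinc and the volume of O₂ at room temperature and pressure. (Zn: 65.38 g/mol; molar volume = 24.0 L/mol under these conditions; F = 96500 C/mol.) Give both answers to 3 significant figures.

Q = 0.264 × 34020 = 8981 C; n(e⁻) = 8981 / 96500 = 0.09307 mol
Cathode: Zn²⁺ + 2e⁻ → Zn → n(Zn) = 0.09307/2 = 0.04654 mol → 3.04 g
Anode: 2H₂O → O₂ + 4H⁺ + 4e⁻ → n(O₂) = 0.09307/4 = 0.02327 mol → 0.558 L

3.04 g Zn; 0.558 L O₂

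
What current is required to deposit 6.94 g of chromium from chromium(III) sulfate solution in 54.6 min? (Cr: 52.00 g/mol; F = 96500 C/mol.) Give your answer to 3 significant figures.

n(Cr) = 6.94 / 52.00 = 0.1335 mol
Cr³⁺ + 3e⁻ → Cr, so n(e⁻) = 3 × 0.1335 = 0.4005 mol
Q = 0.4005 × 96500 = 38650 C
I = Q / t = 38650 / 3276 s = 11.8 A

11.8 A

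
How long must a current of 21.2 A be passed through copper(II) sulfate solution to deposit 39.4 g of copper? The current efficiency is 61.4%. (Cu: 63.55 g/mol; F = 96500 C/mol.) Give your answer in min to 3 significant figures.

n(Cu) = 39.4 / 63.55 = 0.6200 mol
Cu²⁺ + 2e⁻ → Cu, so n(e⁻) = 2 × 0.6200 = 1.240 mol
Q = 1.240 × 96500 / 0.614 = 1.949×10^5 C
t = Q / I = 1.949×10^5 / 21.2 = 9193 s = 153 min

153 min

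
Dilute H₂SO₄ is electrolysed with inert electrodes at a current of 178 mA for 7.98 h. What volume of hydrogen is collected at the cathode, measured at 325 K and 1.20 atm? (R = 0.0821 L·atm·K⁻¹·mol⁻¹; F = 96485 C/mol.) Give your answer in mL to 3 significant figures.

Q = It = 0.178 × 28728 = 5114 C
n(e⁻) = 5114 / 96485 = 0.05300 mol
2H⁺ + 2e⁻ → H₂, so n(H₂) = 0.05300 / 2 = 0.02650 mol
V = nRT/P = 0.02650 × 0.0821 × 325 / 1.20 = 0.5892 L
= 589 mL

589 mL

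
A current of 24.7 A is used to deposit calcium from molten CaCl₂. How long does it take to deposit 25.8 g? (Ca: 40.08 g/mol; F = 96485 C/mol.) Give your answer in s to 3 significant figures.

5030 s

n(Ca) = 25.8 / 40.08 = 0.6437 mol
Ca²⁺ + 2e⁻ → Ca, so n(e⁻) = 2 × 0.6437 = 1.287 mol
Q = 1.287 × 96485 = 1.242×10^5 C
t = Q / I = 1.242×10^5 / 24.7 = 5028 s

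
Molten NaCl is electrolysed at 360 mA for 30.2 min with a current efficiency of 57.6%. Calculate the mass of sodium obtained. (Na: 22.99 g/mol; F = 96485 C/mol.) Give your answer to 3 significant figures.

0.0895 g

Q = 0.360 × 1812 = 652.3 C
n(e⁻) = 652.3 / 96485 = 0.006761 mol
Na⁺ + e⁻ → Na, so theoretical m(Na) = 0.006761 × 22.99 = 0.1554 g
Actual mass = 57.6% × 0.1554 = 0.0895 g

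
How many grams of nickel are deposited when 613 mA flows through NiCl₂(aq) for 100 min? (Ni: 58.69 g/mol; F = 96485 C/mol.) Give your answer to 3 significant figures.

Q = It = 0.613 × 6000 = 3678 C
n(e⁻) = Q/F = 3678/96485 = 0.03812 mol
Ni²⁺ + 2e⁻ → Ni, so n(Ni) = 0.03812 / 2 = 0.01906 mol
m = 0.01906 × 58.69 = 1.12 g

1.12 g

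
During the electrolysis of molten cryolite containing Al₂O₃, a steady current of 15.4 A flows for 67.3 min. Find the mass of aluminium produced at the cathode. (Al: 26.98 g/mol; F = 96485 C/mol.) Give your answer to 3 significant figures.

5.80 g

Charge passed = 15.4 × 4038 = 62190 C
n(e⁻) = 62190 / 96485 = 0.6446 mol
Al³⁺ + 3e⁻ → Al, so n(Al) = 0.6446 / 3 = 0.2149 mol
m = 0.2149 × 26.98 = 5.80 g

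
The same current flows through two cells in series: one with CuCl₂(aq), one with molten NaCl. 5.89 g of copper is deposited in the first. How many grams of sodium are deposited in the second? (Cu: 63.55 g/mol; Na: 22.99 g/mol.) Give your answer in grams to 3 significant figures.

n(Cu) = 5.89 / 63.55 = 0.09268 mol
Cu²⁺ + 2e⁻ → Cu, so n(e⁻) = 2 × 0.09268 = 0.1854 mol
Same current for the same time ⇒ same n(e⁻) = 0.1854 mol in both cells.
Na⁺ + e⁻ → Na, so n(Na) = 0.1854 mol
m(Na) = 0.1854 × 22.99 = 4.26 g

4.26 g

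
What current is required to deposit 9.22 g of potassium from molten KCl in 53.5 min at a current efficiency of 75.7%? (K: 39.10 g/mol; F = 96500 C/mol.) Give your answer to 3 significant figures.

9.36 A

n(K) = 9.22 / 39.10 = 0.2358 mol
K⁺ + e⁻ → K, so n(e⁻) = 0.2358 mol
Q = 0.2358 × 96500 / 0.757 = 30060 C
I = Q / t = 30060 / 3210 s = 9.36 A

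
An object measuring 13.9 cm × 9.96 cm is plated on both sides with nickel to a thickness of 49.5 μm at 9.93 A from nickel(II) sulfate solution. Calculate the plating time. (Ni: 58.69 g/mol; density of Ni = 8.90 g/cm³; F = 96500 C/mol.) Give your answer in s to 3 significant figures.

4040 s

Plated area = 2 × 13.9 × 9.96 = 276.9 cm²
Volume = 276.9 × 49.5×10⁻⁴ cm = 1.371 cm³
m(Ni) = 1.371 × 8.90 = 12.20 g
n(Ni) = 12.20 / 58.69 = 0.2079 mol; n(e⁻) = 2 × 0.2079 = 0.4158 mol
Q = 0.4158 × 96500 = 40120 C
t = 40120 / 9.93 = 4040 s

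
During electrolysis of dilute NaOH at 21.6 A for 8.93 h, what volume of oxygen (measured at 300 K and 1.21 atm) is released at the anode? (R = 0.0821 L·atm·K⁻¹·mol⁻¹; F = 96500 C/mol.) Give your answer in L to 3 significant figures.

Q = 21.6 A × 32148 s = 6.944×10^5 C
n(e⁻) = Q/F = 6.944×10^5/96500 = 7.196 mol
2H₂O → O₂ + 4H⁺ + 4e⁻, so n(O₂) = 7.196 / 4 = 1.799 mol
V = nRT/P = 1.799 × 0.0821 × 300 / 1.21 = 36.62 L

36.6 L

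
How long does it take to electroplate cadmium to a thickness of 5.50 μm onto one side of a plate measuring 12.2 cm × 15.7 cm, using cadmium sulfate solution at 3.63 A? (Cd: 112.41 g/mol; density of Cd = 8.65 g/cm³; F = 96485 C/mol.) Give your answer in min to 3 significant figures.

Plated area = 12.2 × 15.7 = 191.5 cm²
Volume = 191.5 × 5.50×10⁻⁴ cm = 0.1053 cm³
m(Cd) = 0.1053 × 8.65 = 0.9108 g
n(Cd) = 0.9108 / 112.41 = 0.008102 mol; n(e⁻) = 2 × 0.008102 = 0.01620 mol
Q = 0.01620 × 96485 = 1563 C
t = 1563 / 3.63 = 430.6 s = 7.18 min

7.18 min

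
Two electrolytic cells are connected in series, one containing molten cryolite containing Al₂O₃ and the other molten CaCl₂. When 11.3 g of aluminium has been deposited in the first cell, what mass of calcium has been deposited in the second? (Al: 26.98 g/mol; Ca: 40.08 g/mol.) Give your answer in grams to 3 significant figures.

25.2 g

n(Al) = 11.3 / 26.98 = 0.4188 mol
Al³⁺ + 3e⁻ → Al, so n(e⁻) = 3 × 0.4188 = 1.256 mol
Same current for the same time ⇒ same n(e⁻) = 1.256 mol in both cells.
Ca²⁺ + 2e⁻ → Ca, so n(Ca) = 1.256 / 2 = 0.6280 mol
m(Ca) = 0.6280 × 40.08 = 25.2 g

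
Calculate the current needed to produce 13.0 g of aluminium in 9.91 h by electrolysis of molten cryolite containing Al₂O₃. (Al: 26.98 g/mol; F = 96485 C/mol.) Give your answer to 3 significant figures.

3.91 A

n(Al) = 13.0 / 26.98 = 0.4818 mol
Al³⁺ + 3e⁻ → Al, so n(e⁻) = 3 × 0.4818 = 1.445 mol
Q = 1.445 × 96485 = 1.394×10^5 C
I = Q / t = 1.394×10^5 / 35676 s = 3.91 A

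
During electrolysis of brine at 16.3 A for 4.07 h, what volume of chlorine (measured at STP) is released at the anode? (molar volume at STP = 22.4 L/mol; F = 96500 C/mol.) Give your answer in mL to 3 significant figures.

Q = It = 16.3 × 14652 = 2.388×10^5 C
n(e⁻) = 2.388×10^5 / 96500 = 2.475 mol
2Cl⁻ → Cl₂ + 2e⁻, so n(Cl₂) = 2.475 / 2 = 1.238 mol
V = 1.238 × 22.4 = 27.73 L
= 27700 mL

27700 mL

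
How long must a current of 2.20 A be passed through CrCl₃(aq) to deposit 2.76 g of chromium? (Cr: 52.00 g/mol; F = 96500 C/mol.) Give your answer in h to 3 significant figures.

1.94 h

n(Cr) = 2.76 / 52.00 = 0.05308 mol
Cr³⁺ + 3e⁻ → Cr, so n(e⁻) = 3 × 0.05308 = 0.1592 mol
Q = 0.1592 × 96500 = 15360 C
t = Q / I = 15360 / 2.20 = 6982 s = 1.94 h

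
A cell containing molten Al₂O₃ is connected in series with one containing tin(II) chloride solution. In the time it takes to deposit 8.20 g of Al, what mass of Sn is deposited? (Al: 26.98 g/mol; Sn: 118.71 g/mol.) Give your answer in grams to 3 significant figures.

54.1 g

n(Al) = 8.20 / 26.98 = 0.3039 mol
Al³⁺ + 3e⁻ → Al, so n(e⁻) = 3 × 0.3039 = 0.9117 mol
The cells are in series, so the same charge (and hence the same n(e⁻) = 0.9117 mol) passes through both.
Sn²⁺ + 2e⁻ → Sn, so n(Sn) = 0.9117 / 2 = 0.4559 mol
m(Sn) = 0.4559 × 118.71 = 54.1 g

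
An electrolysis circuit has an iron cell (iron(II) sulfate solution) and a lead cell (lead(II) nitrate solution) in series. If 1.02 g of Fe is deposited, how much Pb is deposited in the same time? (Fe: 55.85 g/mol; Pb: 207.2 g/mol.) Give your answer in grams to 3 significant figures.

n(Fe) = 1.02 / 55.85 = 0.01826 mol
Fe²⁺ + 2e⁻ → Fe, so n(e⁻) = 2 × 0.01826 = 0.03652 mol
The cells are in series, so the same charge (and hence the same n(e⁻) = 0.03652 mol) passes through both.
Pb²⁺ + 2e⁻ → Pb, so n(Pb) = 0.03652 / 2 = 0.01826 mol
m(Pb) = 0.01826 × 207.2 = 3.78 g

3.78 g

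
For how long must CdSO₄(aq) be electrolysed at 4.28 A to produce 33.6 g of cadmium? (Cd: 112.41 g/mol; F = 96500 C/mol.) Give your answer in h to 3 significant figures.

3.74 h

n(Cd) = 33.6 / 112.41 = 0.2989 mol
Cd²⁺ + 2e⁻ → Cd, so n(e⁻) = 2 × 0.2989 = 0.5978 mol
Q = 0.5978 × 96500 = 57690 C
t = Q / I = 57690 / 4.28 = 13480 s = 3.74 h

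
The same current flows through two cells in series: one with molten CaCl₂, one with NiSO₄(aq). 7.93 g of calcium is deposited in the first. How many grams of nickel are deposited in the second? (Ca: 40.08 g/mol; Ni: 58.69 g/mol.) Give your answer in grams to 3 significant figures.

11.6 g

n(Ca) = 7.93 / 40.08 = 0.1979 mol
Ca²⁺ + 2e⁻ → Ca, so n(e⁻) = 2 × 0.1979 = 0.3958 mol
Same current for the same time ⇒ same n(e⁻) = 0.3958 mol in both cells.
Ni²⁺ + 2e⁻ → Ni, so n(Ni) = 0.3958 / 2 = 0.1979 mol
m(Ni) = 0.1979 × 58.69 = 11.6 g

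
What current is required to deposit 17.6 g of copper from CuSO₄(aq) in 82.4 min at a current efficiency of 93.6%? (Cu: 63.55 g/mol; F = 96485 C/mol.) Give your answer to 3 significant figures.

n(Cu) = 17.6 / 63.55 = 0.2769 mol
Cu²⁺ + 2e⁻ → Cu, so n(e⁻) = 2 × 0.2769 = 0.5538 mol
Q = 0.5538 × 96485 / 0.936 = 57090 C
I = Q / t = 57090 / 4944 s = 11.5 A

11.5 A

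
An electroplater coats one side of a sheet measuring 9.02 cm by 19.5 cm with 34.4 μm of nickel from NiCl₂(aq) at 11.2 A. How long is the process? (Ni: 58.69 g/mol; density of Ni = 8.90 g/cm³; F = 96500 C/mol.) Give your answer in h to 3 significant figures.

Plated area = 9.02 × 19.5 = 175.9 cm²
Volume = 175.9 × 34.4×10⁻⁴ cm = 0.6051 cm³
m(Ni) = 0.6051 × 8.90 = 5.385 g
n(Ni) = 5.385 / 58.69 = 0.09175 mol; n(e⁻) = 2 × 0.09175 = 0.1835 mol
Q = 0.1835 × 96500 = 17710 C
t = 17710 / 11.2 = 1581 s = 0.439 h

0.439 h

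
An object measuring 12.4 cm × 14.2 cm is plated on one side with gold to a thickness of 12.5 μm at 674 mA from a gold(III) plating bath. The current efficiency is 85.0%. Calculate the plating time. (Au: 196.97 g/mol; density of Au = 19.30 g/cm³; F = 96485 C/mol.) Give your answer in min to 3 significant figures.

Plated area = 12.4 × 14.2 = 176.1 cm²
Volume = 176.1 × 12.5×10⁻⁴ cm = 0.2201 cm³
m(Au) = 0.2201 × 19.30 = 4.248 g
n(Au) = 4.248 / 196.97 = 0.02157 mol; n(e⁻) = 3 × 0.02157 = 0.06471 mol
Q = 0.06471 × 96485 / 0.850 = 7345 C
t = 7345 / 0.674 = 10900 s = 182 min

182 min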